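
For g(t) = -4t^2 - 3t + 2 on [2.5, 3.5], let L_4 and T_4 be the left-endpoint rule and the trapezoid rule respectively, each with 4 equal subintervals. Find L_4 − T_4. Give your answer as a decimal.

L_4 = -40.
T_4 = -43.375.
L_4 − T_4 = 3.375.

3.375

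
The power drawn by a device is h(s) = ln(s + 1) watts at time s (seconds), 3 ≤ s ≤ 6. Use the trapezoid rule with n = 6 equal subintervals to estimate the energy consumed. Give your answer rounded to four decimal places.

Δs = (6 − 3)/6 = 0.5.
h(3) ≈ 1.3863, h(3.5) ≈ 1.5041, h(4) ≈ 1.6094, h(4.5) ≈ 1.7047, h(5) ≈ 1.7918, h(5.5) ≈ 1.8718, h(6) ≈ 1.9459.
T_6 = (Δs/2)·[h(s_0) + 2h(s_1) + ... + 2h(s_{5}) + h(s_6)].
Sum ≈ 5.0740.

5.0740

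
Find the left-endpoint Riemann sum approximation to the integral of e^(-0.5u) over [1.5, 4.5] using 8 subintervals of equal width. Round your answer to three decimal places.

Δu = (4.5 − 1.5)/8 = 0.375.
Left endpoints: 1.5, 1.875, 2.25, 2.625, 3, 3.375, 3.75, 4.125.
f(1.5) ≈ 0.472, f(1.875) ≈ 0.392, f(2.25) ≈ 0.325, f(2.625) ≈ 0.269, f(3) ≈ 0.223, f(3.375) ≈ 0.185, f(3.75) ≈ 0.153, f(4.125) ≈ 0.127.
Sum = Δu · [f(1.5) + f(1.875) + f(2.25) + ...].
Sum ≈ 0.805.

0.805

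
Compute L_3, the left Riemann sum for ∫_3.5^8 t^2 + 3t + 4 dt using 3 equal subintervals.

204.75

Δt = (8 − 3.5)/3 = 1.5.
Left endpoints: 3.5, 5, 6.5.
f(3.5) = 26.75, f(5) = 44, f(6.5) = 65.75.
Sum = Δt · [f(3.5) + f(5) + f(6.5)].
Sum = 204.75.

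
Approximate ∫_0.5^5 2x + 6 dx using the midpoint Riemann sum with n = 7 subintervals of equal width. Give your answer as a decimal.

Δx = (5 − 0.5)/7 = 9/14.
Midpoints: 23/28, 41/28, 59/28, 2.75, 95/28, 113/28, 131/28.
f(23/28) = 107/14, f(41/28) = 125/14, f(59/28) = 143/14, f(2.75) = 11.5, f(95/28) = 179/14, f(113/28) = 197/14, f(131/28) = 215/14.
Sum = Δx · [f(23/28) + f(41/28) + f(59/28) + ...].
Sum = 51.75.

51.75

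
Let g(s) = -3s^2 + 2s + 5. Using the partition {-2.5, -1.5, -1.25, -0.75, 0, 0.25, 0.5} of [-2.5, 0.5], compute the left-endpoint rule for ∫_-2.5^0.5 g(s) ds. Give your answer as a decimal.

-17.09375

Subinterval widths: 1, 0.25, 0.5, 0.75, 0.25, 0.25.
Left endpoints: -2.5, -1.5, -1.25, -0.75, 0, 0.25.
g(-2.5) = -18.75, g(-1.5) = -4.75, g(-1.25) = -2.1875, g(-0.75) = 1.8125, g(0) = 5, g(0.25) = 5.3125.
Sum = Σ Δs_i · g(s_i).
Sum = -17.09375.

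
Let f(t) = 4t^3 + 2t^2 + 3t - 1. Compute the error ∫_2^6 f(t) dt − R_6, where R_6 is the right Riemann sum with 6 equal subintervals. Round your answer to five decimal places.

Exact integral: ∫_2^6 f(t) dt ≈ 1462.6666667.
R_6 ≈ 1780.1481481.
Error ≈ 1462.6666667 − 1780.1481481 ≈ -317.48148.

-317.48148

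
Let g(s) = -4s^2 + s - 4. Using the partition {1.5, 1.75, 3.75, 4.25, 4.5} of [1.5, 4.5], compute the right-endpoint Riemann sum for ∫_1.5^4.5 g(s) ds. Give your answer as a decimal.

Subinterval widths: 0.25, 2, 0.5, 0.25.
Right endpoints: 1.75, 3.75, 4.25, 4.5.
g(1.75) = -14.5, g(3.75) = -56.5, g(4.25) = -72, g(4.5) = -80.5.
Sum = Σ Δs_i · g(s_i).
Sum = -172.75.

-172.75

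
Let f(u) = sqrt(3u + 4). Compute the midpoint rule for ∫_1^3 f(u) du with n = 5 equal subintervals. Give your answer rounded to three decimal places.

6.301

Δu = (3 − 1)/5 = 0.4.
Midpoints: 1.2, 1.6, 2, 2.4, 2.8.
f(1.2) ≈ 2.757, f(1.6) ≈ 2.966, f(2) ≈ 3.162, f(2.4) ≈ 3.347, f(2.8) ≈ 3.521.
Sum = Δu · [f(1.2) + f(1.6) + f(2) + f(2.4) + f(2.8)].
Sum ≈ 6.301.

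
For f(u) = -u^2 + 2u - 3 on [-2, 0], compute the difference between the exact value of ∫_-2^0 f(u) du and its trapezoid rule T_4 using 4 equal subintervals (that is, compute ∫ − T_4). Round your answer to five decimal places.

0.08333

Exact integral: ∫_-2^0 f(u) du ≈ -12.6666667.
T_4 = -12.75.
Error ≈ -12.6666667 − (-12.75) ≈ 0.08333.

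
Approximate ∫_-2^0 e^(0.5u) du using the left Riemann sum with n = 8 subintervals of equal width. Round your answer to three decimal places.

Δu = (0 − (-2))/8 = 0.25.
Left endpoints: -2, -1.75, -1.5, -1.25, -1, -0.75, -0.5, -0.25.
f(-2) ≈ 0.368, f(-1.75) ≈ 0.417, f(-1.5) ≈ 0.472, f(-1.25) ≈ 0.535, f(-1) ≈ 0.607, f(-0.75) ≈ 0.687, f(-0.5) ≈ 0.779, f(-0.25) ≈ 0.882.
Sum = Δu · [f(-2) + f(-1.75) + f(-1.5) + ...].
Sum ≈ 1.187.

1.187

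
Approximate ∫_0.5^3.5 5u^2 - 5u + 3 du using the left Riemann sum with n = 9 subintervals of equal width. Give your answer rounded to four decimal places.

Δu = (3.5 − 0.5)/9 = 1/3.
Left endpoints: 0.5, 5/6, 7/6, 1.5, 11/6, 13/6, 2.5, 17/6, 19/6.
f(0.5) = 1.75, f(5/6) = 83/36, f(7/6) = 143/36, f(1.5) = 6.75, f(11/6) = 383/36, f(13/6) = 563/36, f(2.5) = 21.75, f(17/6) = 1043/36, f(19/6) = 1343/36.
Sum = Δu · [f(0.5) + f(5/6) + f(7/6) + ...].
Sum ≈ 43.0278.

43.0278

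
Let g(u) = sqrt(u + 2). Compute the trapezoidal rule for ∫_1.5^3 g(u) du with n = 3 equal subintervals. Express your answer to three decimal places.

3.087

Δu = (3 − 1.5)/3 = 0.5.
g(1.5) ≈ 1.871, g(2) ≈ 2.000, g(2.5) ≈ 2.121, g(3) ≈ 2.236.
T_3 = (Δu/2)·[g(u_0) + 2g(u_1) + 2g(u_2) + g(u_3)].
Sum ≈ 3.087.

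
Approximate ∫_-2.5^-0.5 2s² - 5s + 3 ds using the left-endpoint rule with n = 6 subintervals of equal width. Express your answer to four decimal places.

Δs = (-0.5 − (-2.5))/6 = 1/3.
Left endpoints: -2.5, -13/6, -11/6, -1.5, -7/6, -5/6.
f(-2.5) = 28, f(-13/6) = 209/9, f(-11/6) = 170/9, f(-1.5) = 15, f(-7/6) = 104/9, f(-5/6) = 77/9.
Sum = Δs · [f(-2.5) + f(-13/6) + f(-11/6) + ...].
Sum ≈ 35.0741.

35.0741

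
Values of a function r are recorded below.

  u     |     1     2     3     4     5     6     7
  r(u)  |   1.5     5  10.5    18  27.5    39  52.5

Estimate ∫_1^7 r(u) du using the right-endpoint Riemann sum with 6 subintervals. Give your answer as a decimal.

Δu = 1.
Sum = 1·[5 + 10.5 + 18 + 27.5 + 39 + 52.5] = 152.5.

152.5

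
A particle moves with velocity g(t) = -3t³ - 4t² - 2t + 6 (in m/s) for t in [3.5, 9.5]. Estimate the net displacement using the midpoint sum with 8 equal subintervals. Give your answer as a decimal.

-7106.671875

Δt = (9.5 − 3.5)/8 = 0.75.
Midpoints: 3.875, 4.625, 5.375, 6.125, 6.875, 7.625, 8.375, 9.125.
g(3.875) = -121021/512, g(4.625) = -197431/512, g(5.375) = -300121/512, g(6.125) = -432979/512, g(6.875) = -599893/512, g(7.625) = -804751/512, g(8.375) = -1051441/512, g(9.125) = -1343851/512.
Sum = Δt · [g(3.875) + g(4.625) + g(5.375) + ...].
Sum = -7106.671875.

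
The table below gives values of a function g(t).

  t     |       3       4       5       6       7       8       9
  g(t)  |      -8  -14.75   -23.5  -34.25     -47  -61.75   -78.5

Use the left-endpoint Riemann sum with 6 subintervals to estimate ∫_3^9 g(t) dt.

-189.25

Δt = 1.
Sum = 1·[(-8) + (-14.75) + (-23.5) + (-34.25) + (-47) + (-61.75)] = -189.25.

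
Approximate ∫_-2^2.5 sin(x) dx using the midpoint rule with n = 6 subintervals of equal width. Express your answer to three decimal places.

0.394

Δx = (2.5 − (-2))/6 = 0.75.
Midpoints: -1.625, -0.875, -0.125, 0.625, 1.375, 2.125.
f(-1.625) ≈ -0.999, f(-0.875) ≈ -0.768, f(-0.125) ≈ -0.125, f(0.625) ≈ 0.585, f(1.375) ≈ 0.981, f(2.125) ≈ 0.850.
Sum = Δx · [f(-1.625) + f(-0.875) + f(-0.125) + ...].
Sum ≈ 0.394.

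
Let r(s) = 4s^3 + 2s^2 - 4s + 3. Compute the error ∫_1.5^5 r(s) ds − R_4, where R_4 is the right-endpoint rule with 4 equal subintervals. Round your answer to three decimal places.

Exact integral: ∫_1.5^5 r(s) ds ≈ 666.02083.
R_4 = 910.95703125.
Error ≈ 666.02083 − 910.95703125 ≈ -244.936.

-244.936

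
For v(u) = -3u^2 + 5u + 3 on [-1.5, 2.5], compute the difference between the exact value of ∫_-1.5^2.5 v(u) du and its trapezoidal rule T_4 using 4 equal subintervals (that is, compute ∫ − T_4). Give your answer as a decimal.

Exact integral: ∫_-1.5^2.5 v(u) du = 3.
T_4 = 1.
Error = 3 − 1 = 2.

2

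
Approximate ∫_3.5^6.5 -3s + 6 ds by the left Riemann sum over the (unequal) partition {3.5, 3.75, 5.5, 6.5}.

-20.8125

Subinterval widths: 0.25, 1.75, 1.
Left endpoints: 3.5, 3.75, 5.5.
f(3.5) = -4.5, f(3.75) = -5.25, f(5.5) = -10.5.
Sum = Σ Δs_i · f(s_i).
Sum = -20.8125.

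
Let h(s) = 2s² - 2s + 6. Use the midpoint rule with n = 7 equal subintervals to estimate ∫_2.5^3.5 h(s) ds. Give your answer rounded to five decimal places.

18.16327

Δs = (3.5 − 2.5)/7 = 1/7.
Midpoints: 18/7, 19/7, 20/7, 3, 22/7, 23/7, 24/7.
h(18/7) = 690/49, h(19/7) = 750/49, h(20/7) = 814/49, h(3) = 18, h(22/7) = 954/49, h(23/7) = 1030/49, h(24/7) = 1110/49.
Sum = Δs · [h(18/7) + h(19/7) + h(20/7) + ...].
Sum ≈ 18.16327.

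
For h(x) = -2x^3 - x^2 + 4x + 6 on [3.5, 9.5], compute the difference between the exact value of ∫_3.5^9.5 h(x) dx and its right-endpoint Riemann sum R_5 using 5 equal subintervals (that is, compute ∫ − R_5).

Exact integral: ∫_3.5^9.5 h(x) dx = -4077.
R_5 = -5144.4.
Error = -4077 − (-5144.4) = 1067.4.

1067.4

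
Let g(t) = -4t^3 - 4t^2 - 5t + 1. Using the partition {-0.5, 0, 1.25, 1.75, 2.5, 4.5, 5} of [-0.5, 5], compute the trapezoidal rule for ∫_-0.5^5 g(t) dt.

-917.046875

Subinterval widths: 0.5, 1.25, 0.5, 0.75, 2, 0.5.
g(-0.5) = 3, g(0) = 1, g(1.25) = -19.3125, g(1.75) = -41.4375, g(2.5) = -99, g(4.5) = -467, g(5) = -624.
On each subinterval the trapezoid contributes (Δt_i/2)·[g(t_{i-1}) + g(t_i)].
Sum = -917.046875.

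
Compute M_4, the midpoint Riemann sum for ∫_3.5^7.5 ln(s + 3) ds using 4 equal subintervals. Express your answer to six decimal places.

Δs = (7.5 − 3.5)/4 = 1.
Midpoints: 4, 5, 6, 7.
f(4) ≈ 1.945910, f(5) ≈ 2.079442, f(6) ≈ 2.197225, f(7) ≈ 2.302585.
Sum = Δs · [f(4) + f(5) + f(6) + f(7)].
Sum ≈ 8.525161.

8.525161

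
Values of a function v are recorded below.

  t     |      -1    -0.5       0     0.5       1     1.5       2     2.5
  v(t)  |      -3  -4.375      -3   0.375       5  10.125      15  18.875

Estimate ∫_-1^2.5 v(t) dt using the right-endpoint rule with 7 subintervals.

Δt = 0.5.
Sum = 0.5·[(-4.375) + (-3) + 0.375 + 5 + 10.125 + 15 + 18.875] = 21.

21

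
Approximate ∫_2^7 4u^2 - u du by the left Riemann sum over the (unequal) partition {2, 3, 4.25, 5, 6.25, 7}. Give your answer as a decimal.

Subinterval widths: 1, 1.25, 0.75, 1.25, 0.75.
Left endpoints: 2, 3, 4.25, 5, 6.25.
f(2) = 14, f(3) = 33, f(4.25) = 68, f(5) = 95, f(6.25) = 150.
Sum = Σ Δu_i · f(u_i).
Sum = 337.5.

337.5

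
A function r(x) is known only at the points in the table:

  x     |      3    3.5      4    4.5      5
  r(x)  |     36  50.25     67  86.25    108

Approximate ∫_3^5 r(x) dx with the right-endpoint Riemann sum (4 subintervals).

Δx = 0.5.
Sum = 0.5·[50.25 + 67 + 86.25 + 108] = 155.75.

155.75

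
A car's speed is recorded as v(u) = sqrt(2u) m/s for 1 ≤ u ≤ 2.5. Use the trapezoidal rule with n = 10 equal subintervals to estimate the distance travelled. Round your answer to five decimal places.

2.78348

Δu = (2.5 − 1)/10 = 0.15.
v(1) ≈ 1.41421, v(1.15) ≈ 1.51658, v(1.3) ≈ 1.61245, v(1.45) ≈ 1.70294, v(1.6) ≈ 1.78885, v(1.75) ≈ 1.87083, v(1.9) ≈ 1.94936, v(2.05) ≈ 2.02485, v(2.2) ≈ 2.09762, v(2.35) ≈ 2.16795, v(2.5) ≈ 2.23607.
T_10 = (Δu/2)·[v(u_0) + 2v(u_1) + ... + 2v(u_{9}) + v(u_10)].
Sum ≈ 2.78348.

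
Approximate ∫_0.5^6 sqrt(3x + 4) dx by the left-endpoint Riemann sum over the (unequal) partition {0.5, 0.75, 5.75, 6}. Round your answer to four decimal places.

Subinterval widths: 0.25, 5, 0.25.
Left endpoints: 0.5, 0.75, 5.75.
f(0.5) ≈ 2.3452, f(0.75) ≈ 2.5000, f(5.75) ≈ 4.6098.
Sum = Σ Δx_i · f(x_i).
Sum ≈ 14.2387.

14.2387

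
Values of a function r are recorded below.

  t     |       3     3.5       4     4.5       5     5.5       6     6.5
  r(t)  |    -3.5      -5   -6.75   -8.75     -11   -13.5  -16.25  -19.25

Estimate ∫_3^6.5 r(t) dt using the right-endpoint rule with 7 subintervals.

-40.25

Δt = 0.5.
Sum = 0.5·[(-5) + (-6.75) + (-8.75) + (-11) + (-13.5) + (-16.25) + (-19.25)] = -40.25.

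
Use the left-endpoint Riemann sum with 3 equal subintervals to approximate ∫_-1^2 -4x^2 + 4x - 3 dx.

-17

Δx = (2 − (-1))/3 = 1.
Left endpoints: -1, 0, 1.
f(-1) = -11, f(0) = -3, f(1) = -3.
Sum = Δx · [f(-1) + f(0) + f(1)].
Sum = -17.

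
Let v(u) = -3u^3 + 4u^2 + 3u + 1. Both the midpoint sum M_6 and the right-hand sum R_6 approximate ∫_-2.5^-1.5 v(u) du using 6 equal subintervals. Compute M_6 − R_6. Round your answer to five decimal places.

M_6 ≈ 36.7824074.
R_6 ≈ 32.7893519.
M_6 − R_6 ≈ 3.99306.

3.99306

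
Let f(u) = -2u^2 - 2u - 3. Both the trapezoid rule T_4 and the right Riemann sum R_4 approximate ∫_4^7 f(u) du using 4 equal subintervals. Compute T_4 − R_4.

T_4 = -228.5625.
R_4 = -255.5625.
T_4 − R_4 = 27.

27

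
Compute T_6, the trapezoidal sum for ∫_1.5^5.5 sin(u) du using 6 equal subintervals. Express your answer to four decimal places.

-0.6141

Δu = (5.5 − 1.5)/6 = 2/3.
f(1.5) ≈ 0.9975, f(13/6) ≈ 0.8277, f(17/6) ≈ 0.3034, f(3.5) ≈ -0.3508, f(25/6) ≈ -0.8548, f(29/6) ≈ -0.9927, f(5.5) ≈ -0.7055.
T_6 = (Δu/2)·[f(u_0) + 2f(u_1) + ... + 2f(u_{5}) + f(u_6)].
Sum ≈ -0.6141.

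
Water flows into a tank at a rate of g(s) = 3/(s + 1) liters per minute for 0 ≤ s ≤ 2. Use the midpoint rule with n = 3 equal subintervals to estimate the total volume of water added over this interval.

Δs = (2 − 0)/3 = 2/3.
Midpoints: 1/3, 1, 5/3.
g(1/3) = 2.25, g(1) = 1.5, g(5/3) = 1.125.
Sum = Δs · [g(1/3) + g(1) + g(5/3)].
Sum = 3.25.

3.25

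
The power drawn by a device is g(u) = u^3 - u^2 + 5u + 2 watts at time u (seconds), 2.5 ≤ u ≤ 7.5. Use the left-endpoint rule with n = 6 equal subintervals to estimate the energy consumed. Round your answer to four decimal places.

Δu = (7.5 − 2.5)/6 = 5/6.
Left endpoints: 2.5, 10/3, 25/6, 5, 35/6, 20/3.
g(2.5) = 23.875, g(10/3) = 1204/27, g(25/6) = 16807/216, g(5) = 127, g(35/6) = 42257/216, g(20/3) = 7754/27.
Sum = Δu · [g(2.5) + g(10/3) + g(25/6) + ...].
Sum ≈ 630.0810.

630.0810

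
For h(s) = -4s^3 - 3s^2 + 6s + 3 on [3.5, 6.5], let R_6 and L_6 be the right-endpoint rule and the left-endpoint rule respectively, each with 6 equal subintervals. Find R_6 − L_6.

R_6 = -2025.375.
L_6 = -1525.875.
R_6 − L_6 = -499.5.

-499.5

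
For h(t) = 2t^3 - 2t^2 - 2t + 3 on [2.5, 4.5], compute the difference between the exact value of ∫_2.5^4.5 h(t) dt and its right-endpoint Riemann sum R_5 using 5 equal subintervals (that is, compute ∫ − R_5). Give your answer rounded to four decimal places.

-24.8133

Exact integral: ∫_2.5^4.5 h(t) dt ≈ 127.166667.
R_5 = 151.98.
Error ≈ 127.166667 − 151.98 ≈ -24.8133.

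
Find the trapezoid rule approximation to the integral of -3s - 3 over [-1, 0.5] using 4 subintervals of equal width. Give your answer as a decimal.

Δs = (0.5 − (-1))/4 = 0.375.
f(-1) = 0, f(-0.625) = -1.125, f(-0.25) = -2.25, f(0.125) = -3.375, f(0.5) = -4.5.
T_4 = (Δs/2)·[f(s_0) + 2f(s_1) + 2f(s_2) + 2f(s_3) + f(s_4)].
Sum = -3.375.

-3.375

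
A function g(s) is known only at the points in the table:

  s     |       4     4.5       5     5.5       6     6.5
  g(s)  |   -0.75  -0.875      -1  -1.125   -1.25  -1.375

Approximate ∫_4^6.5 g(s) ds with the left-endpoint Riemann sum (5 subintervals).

-2.5

Δs = 0.5.
Sum = 0.5·[(-0.75) + (-0.875) + (-1) + (-1.125) + (-1.25)] = -2.5.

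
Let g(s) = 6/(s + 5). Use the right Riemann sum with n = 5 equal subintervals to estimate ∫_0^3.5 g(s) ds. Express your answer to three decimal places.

3.017

Δs = (3.5 − 0)/5 = 0.7.
Right endpoints: 0.7, 1.4, 2.1, 2.8, 3.5.
g(0.7) = 20/19, g(1.4) = 0.9375, g(2.1) = 60/71, g(2.8) = 10/13, g(3.5) = 12/17.
Sum = Δs · [g(0.7) + g(1.4) + g(2.1) + g(2.8) + g(3.5)].
Sum ≈ 3.017.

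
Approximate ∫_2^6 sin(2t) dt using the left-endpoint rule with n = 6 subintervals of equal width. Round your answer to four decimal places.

-0.7078

Δt = (6 − 2)/6 = 2/3.
Left endpoints: 2, 8/3, 10/3, 4, 14/3, 16/3.
f(2) ≈ -0.7568, f(8/3) ≈ -0.8133, f(10/3) ≈ 0.3742, f(4) ≈ 0.9894, f(14/3) ≈ 0.0913, f(16/3) ≈ -0.9464.
Sum = Δt · [f(2) + f(8/3) + f(10/3) + ...].
Sum ≈ -0.7078.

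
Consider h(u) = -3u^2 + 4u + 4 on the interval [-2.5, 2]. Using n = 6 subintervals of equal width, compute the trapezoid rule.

-11.390625

Δu = (2 − (-2.5))/6 = 0.75.
h(-2.5) = -24.75, h(-1.75) = -12.1875, h(-1) = -3, h(-0.25) = 2.8125, h(0.5) = 5.25, h(1.25) = 4.3125, h(2) = 0.
T_6 = (Δu/2)·[h(u_0) + 2h(u_1) + ... + 2h(u_{5}) + h(u_6)].
Sum = -11.390625.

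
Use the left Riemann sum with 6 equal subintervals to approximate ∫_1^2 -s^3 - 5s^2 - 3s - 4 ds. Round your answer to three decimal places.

Δs = (2 − 1)/6 = 1/6.
Left endpoints: 1, 7/6, 4/3, 1.5, 5/3, 11/6.
f(1) = -13, f(7/6) = -3433/216, f(4/3) = -520/27, f(1.5) = -23.125, f(5/3) = -743/27, f(11/6) = -7013/216.
Sum = Δs · [f(1) + f(7/6) + f(4/3) + ...].
Sum ≈ -21.877.

-21.877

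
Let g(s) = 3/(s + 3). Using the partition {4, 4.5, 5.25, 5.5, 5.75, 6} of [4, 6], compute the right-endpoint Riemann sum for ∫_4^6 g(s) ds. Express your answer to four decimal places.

0.7300

Subinterval widths: 0.5, 0.75, 0.25, 0.25, 0.25.
Right endpoints: 4.5, 5.25, 5.5, 5.75, 6.
g(4.5) = 0.4, g(5.25) = 4/11, g(5.5) = 6/17, g(5.75) = 12/35, g(6) = 1/3.
Sum = Σ Δs_i · g(s_i).
Sum ≈ 0.7300.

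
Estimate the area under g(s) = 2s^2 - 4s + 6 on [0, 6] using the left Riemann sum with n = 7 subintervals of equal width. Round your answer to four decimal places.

Δs = (6 − 0)/7 = 6/7.
Left endpoints: 0, 6/7, 12/7, 18/7, 24/7, 30/7, 36/7.
g(0) = 6, g(6/7) = 198/49, g(12/7) = 246/49, g(18/7) = 438/49, g(24/7) = 774/49, g(30/7) = 1254/49, g(36/7) = 1878/49.
Sum = Δs · [g(0) + g(6/7) + g(12/7) + ...].
Sum ≈ 88.8980.

88.8980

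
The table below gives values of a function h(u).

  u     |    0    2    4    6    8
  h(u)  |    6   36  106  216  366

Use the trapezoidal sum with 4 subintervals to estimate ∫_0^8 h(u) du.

1088

Δu = 2.
T_4 = (2/2)·[6 + 2·36 + 2·106 + 2·216 + 366] = 1088.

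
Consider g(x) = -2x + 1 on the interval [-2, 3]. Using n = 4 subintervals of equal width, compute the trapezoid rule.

0

Δx = (3 − (-2))/4 = 1.25.
g(-2) = 5, g(-0.75) = 2.5, g(0.5) = 0, g(1.75) = -2.5, g(3) = -5.
T_4 = (Δx/2)·[g(x_0) + 2g(x_1) + 2g(x_2) + 2g(x_3) + g(x_4)].
Sum = 0.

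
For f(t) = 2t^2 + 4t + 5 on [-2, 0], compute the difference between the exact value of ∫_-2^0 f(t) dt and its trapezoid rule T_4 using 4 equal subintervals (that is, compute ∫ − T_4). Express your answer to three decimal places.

-0.167

Exact integral: ∫_-2^0 f(t) dt ≈ 7.33333.
T_4 = 7.5.
Error ≈ 7.33333 − 7.5 ≈ -0.167.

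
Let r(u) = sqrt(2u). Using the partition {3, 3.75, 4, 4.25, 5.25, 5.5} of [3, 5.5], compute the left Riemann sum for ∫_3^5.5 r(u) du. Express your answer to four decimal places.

6.9544

Subinterval widths: 0.75, 0.25, 0.25, 1, 0.25.
Left endpoints: 3, 3.75, 4, 4.25, 5.25.
r(3) ≈ 2.4495, r(3.75) ≈ 2.7386, r(4) ≈ 2.8284, r(4.25) ≈ 2.9155, r(5.25) ≈ 3.2404.
Sum = Σ Δu_i · r(u_i).
Sum ≈ 6.9544.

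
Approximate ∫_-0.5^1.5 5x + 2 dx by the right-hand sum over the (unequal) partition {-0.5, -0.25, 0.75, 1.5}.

13.0625

Subinterval widths: 0.25, 1, 0.75.
Right endpoints: -0.25, 0.75, 1.5.
f(-0.25) = 0.75, f(0.75) = 5.75, f(1.5) = 9.5.
Sum = Σ Δx_i · f(x_i).
Sum = 13.0625.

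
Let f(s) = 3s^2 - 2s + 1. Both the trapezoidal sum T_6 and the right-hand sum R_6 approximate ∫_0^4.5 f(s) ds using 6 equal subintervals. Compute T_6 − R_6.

-19.40625

T_6 = 76.640625.
R_6 = 96.046875.
T_6 − R_6 = -19.40625.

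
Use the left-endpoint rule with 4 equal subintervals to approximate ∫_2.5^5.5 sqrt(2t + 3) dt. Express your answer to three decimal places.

9.572

Δt = (5.5 − 2.5)/4 = 0.75.
Left endpoints: 2.5, 3.25, 4, 4.75.
f(2.5) ≈ 2.828, f(3.25) ≈ 3.082, f(4) ≈ 3.317, f(4.75) ≈ 3.536.
Sum = Δt · [f(2.5) + f(3.25) + f(4) + f(4.75)].
Sum ≈ 9.572.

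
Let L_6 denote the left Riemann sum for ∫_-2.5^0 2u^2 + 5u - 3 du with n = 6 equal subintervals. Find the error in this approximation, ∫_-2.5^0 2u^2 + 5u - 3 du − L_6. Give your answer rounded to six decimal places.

Exact integral: ∫_-2.5^0 f(u) du ≈ -12.70833333.
L_6 ≈ -12.56365741.
Error ≈ -12.70833333 − (-12.56365741) ≈ -0.144676.

-0.144676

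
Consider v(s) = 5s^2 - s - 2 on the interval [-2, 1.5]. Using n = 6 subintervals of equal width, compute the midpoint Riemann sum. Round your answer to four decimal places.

Δs = (1.5 − (-2))/6 = 7/12.
Midpoints: -41/24, -1.125, -13/24, 1/24, 0.625, 29/24.
v(-41/24) = 8237/576, v(-1.125) = 5.453125, v(-13/24) = 5/576, v(1/24) = -1171/576, v(0.625) = -0.671875, v(29/24) = 2357/576.
Sum = Δs · [v(-41/24) + v(-1.125) + v(-13/24) + ...].
Sum ≈ 12.3371.

12.3371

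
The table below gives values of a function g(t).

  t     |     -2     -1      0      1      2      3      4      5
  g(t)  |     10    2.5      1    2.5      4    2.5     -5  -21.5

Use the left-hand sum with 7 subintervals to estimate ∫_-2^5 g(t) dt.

Δt = 1.
Sum = 1·[10 + 2.5 + 1 + 2.5 + 4 + 2.5 + (-5)] = 17.5.

17.5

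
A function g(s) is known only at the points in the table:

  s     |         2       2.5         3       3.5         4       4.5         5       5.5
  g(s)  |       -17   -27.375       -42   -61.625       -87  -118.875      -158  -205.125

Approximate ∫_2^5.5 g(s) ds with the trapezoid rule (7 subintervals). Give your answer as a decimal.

Δs = 0.5.
T_7 = (0.5/2)·[(-17) + 2·(-27.375) + 2·(-42) + 2·(-61.625) + 2·(-87) + 2·(-118.875) + 2·(-158) + (-205.125)] = -302.96875.

-302.96875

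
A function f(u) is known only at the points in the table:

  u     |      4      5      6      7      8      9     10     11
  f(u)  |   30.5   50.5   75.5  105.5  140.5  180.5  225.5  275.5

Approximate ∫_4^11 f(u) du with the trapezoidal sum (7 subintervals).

Δu = 1.
T_7 = (1/2)·[30.5 + 2·50.5 + 2·75.5 + 2·105.5 + 2·140.5 + 2·180.5 + 2·225.5 + 275.5] = 931.

931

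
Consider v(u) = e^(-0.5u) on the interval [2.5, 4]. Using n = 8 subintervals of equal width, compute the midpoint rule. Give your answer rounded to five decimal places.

0.30223

Δu = (4 − 2.5)/8 = 0.1875.
Midpoints: 2.59375, 2.78125, 2.96875, 3.15625, 3.34375, 3.53125, 3.71875, 3.90625.
v(2.59375) ≈ 0.27338, v(2.78125) ≈ 0.24892, v(2.96875) ≈ 0.22664, v(3.15625) ≈ 0.20636, v(3.34375) ≈ 0.18789, v(3.53125) ≈ 0.17108, v(3.71875) ≈ 0.15577, v(3.90625) ≈ 0.14183.
Sum = Δu · [v(2.59375) + v(2.78125) + v(2.96875) + ...].
Sum ≈ 0.30223.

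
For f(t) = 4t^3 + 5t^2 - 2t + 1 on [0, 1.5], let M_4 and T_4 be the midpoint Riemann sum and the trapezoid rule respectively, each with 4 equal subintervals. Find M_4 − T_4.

M_4 = 9.69140625.
T_4 = 10.4296875.
M_4 − T_4 = -0.73828125.

-0.73828125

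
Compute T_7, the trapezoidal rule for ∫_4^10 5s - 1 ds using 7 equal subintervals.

204

Δs = (10 − 4)/7 = 6/7.
f(4) = 19, f(34/7) = 163/7, f(40/7) = 193/7, f(46/7) = 223/7, f(52/7) = 253/7, f(58/7) = 283/7, f(64/7) = 313/7, f(10) = 49.
T_7 = (Δs/2)·[f(s_0) + 2f(s_1) + ... + 2f(s_{6}) + f(s_7)].
Sum = 204.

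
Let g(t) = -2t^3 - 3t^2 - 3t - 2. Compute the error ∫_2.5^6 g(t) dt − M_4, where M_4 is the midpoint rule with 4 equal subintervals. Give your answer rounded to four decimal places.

Exact integral: ∫_2.5^6 g(t) dt = -880.46875.
M_4 ≈ -874.104492.
Error ≈ -880.46875 − (-874.104492) ≈ -6.3643.

-6.3643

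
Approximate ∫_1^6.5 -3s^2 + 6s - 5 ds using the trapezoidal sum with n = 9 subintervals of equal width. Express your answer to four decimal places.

Δs = (6.5 − 1)/9 = 11/18.
f(1) = -2, f(29/18) = -337/108, f(20/9) = -175/27, f(17/6) = -145/12, f(31/9) = -538/27, f(73/18) = -3241/108, f(14/3) = -127/3, f(95/18) = -6145/108, f(53/9) = -1990/27, f(6.5) = -92.75.
T_9 = (Δs/2)·[f(s_0) + 2f(s_1) + ... + 2f(s_{8}) + f(s_9)].
Sum ≈ -178.4020.

-178.4020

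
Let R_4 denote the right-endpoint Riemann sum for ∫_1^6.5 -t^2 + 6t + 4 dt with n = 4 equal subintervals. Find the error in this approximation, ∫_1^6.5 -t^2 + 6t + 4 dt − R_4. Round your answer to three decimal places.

7.405

Exact integral: ∫_1^6.5 f(t) dt ≈ 54.54167.
R_4 = 47.13671875.
Error ≈ 54.54167 − 47.13671875 ≈ 7.405.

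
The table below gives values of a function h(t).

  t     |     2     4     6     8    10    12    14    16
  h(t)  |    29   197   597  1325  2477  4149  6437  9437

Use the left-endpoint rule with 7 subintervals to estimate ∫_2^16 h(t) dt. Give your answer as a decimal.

Δt = 2.
Sum = 2·[29 + 197 + 597 + 1325 + 2477 + 4149 + 6437] = 30422.

30422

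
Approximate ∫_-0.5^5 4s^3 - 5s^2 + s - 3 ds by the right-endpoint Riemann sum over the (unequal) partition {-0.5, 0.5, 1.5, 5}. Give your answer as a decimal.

Subinterval widths: 1, 1, 3.5.
Right endpoints: 0.5, 1.5, 5.
f(0.5) = -3.25, f(1.5) = 0.75, f(5) = 377.
Sum = Σ Δs_i · f(s_i).
Sum = 1317.

1317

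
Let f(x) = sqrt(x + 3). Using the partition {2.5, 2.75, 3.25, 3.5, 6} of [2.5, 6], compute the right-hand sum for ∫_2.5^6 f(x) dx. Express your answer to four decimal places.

9.9869

Subinterval widths: 0.25, 0.5, 0.25, 2.5.
Right endpoints: 2.75, 3.25, 3.5, 6.
f(2.75) ≈ 2.3979, f(3.25) ≈ 2.5000, f(3.5) ≈ 2.5495, f(6) ≈ 3.0000.
Sum = Σ Δx_i · f(x_i).
Sum ≈ 9.9869.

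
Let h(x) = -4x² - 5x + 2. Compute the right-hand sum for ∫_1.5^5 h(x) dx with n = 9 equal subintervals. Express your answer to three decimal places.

-233.492

Δx = (5 − 1.5)/9 = 7/18.
Right endpoints: 17/9, 41/18, 8/3, 55/18, 31/9, 23/6, 38/9, 83/18, 5.
h(17/9) = -1759/81, h(41/18) = -4883/162, h(8/3) = -358/9, h(55/18) = -8201/162, h(31/9) = -5077/81, h(23/6) = -1367/18, h(38/9) = -7324/81, h(83/18) = -17189/162, h(5) = -123.
Sum = Δx · [h(17/9) + h(41/18) + h(8/3) + ...].
Sum ≈ -233.492.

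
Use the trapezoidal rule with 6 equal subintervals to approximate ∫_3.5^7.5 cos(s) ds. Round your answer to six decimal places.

Δs = (7.5 − 3.5)/6 = 2/3.
f(3.5) ≈ -0.936457, f(25/6) ≈ -0.519036, f(29/6) ≈ 0.120650, f(5.5) ≈ 0.708670, f(37/6) ≈ 0.993219, f(41/6) ≈ 0.852447, f(7.5) ≈ 0.346635.
T_6 = (Δs/2)·[f(s_0) + 2f(s_1) + ... + 2f(s_{5}) + f(s_6)].
Sum ≈ 1.240693.

1.240693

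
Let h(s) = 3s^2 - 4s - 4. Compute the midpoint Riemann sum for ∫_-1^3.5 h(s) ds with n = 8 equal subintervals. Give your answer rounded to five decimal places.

Δs = (3.5 − (-1))/8 = 0.5625.
Midpoints: -0.71875, -0.15625, 0.40625, 0.96875, 1.53125, 2.09375, 2.65625, 3.21875.
h(-0.71875) = 435/1024, h(-0.15625) = -3381/1024, h(0.40625) = -5253/1024, h(0.96875) = -5181/1024, h(1.53125) = -3165/1024, h(2.09375) = 795/1024, h(2.65625) = 6699/1024, h(3.21875) = 14547/1024.
Sum = Δs · [h(-0.71875) + h(-0.15625) + h(0.40625) + ...].
Sum ≈ 3.01904.

3.01904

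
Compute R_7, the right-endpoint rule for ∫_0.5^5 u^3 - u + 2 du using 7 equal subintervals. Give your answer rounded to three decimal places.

194.108

Δu = (5 − 0.5)/7 = 9/14.
Right endpoints: 8/7, 25/14, 17/7, 43/14, 26/7, 61/14, 5.
f(8/7) = 806/343, f(25/14) = 16213/2744, f(17/7) = 4766/343, f(43/14) = 76567/2744, f(26/7) = 16988/343, f(61/14) = 220513/2744, f(5) = 122.
Sum = Δu · [f(8/7) + f(25/14) + f(17/7) + ...].
Sum ≈ 194.108.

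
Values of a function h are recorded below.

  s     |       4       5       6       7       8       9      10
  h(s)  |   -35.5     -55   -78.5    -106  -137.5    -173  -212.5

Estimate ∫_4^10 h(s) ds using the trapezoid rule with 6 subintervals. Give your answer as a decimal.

-674

Δs = 1.
T_6 = (1/2)·[(-35.5) + 2·(-55) + 2·(-78.5) + 2·(-106) + 2·(-137.5) + 2·(-173) + (-212.5)] = -674.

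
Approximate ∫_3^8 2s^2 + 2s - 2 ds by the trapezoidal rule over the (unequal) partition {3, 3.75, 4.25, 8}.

386.09375

Subinterval widths: 0.75, 0.5, 3.75.
f(3) = 22, f(3.75) = 33.625, f(4.25) = 42.625, f(8) = 142.
On each subinterval the trapezoid contributes (Δs_i/2)·[f(s_{i-1}) + f(s_i)].
Sum = 386.09375.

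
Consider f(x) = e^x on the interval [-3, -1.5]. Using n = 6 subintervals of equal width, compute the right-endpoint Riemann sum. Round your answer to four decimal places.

Δx = (-1.5 − (-3))/6 = 0.25.
Right endpoints: -2.75, -2.5, -2.25, -2, -1.75, -1.5.
f(-2.75) ≈ 0.0639, f(-2.5) ≈ 0.0821, f(-2.25) ≈ 0.1054, f(-2) ≈ 0.1353, f(-1.75) ≈ 0.1738, f(-1.5) ≈ 0.2231.
Sum = Δx · [f(-2.75) + f(-2.5) + f(-2.25) + ...].
Sum ≈ 0.1959.

0.1959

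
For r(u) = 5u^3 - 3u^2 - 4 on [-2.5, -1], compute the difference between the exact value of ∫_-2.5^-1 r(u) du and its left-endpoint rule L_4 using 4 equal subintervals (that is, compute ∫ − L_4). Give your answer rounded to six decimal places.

Exact integral: ∫_-2.5^-1 r(u) du = -68.203125.
L_4 ≈ -85.89550781.
Error ≈ -68.203125 − (-85.89550781) ≈ 17.692383.

17.692383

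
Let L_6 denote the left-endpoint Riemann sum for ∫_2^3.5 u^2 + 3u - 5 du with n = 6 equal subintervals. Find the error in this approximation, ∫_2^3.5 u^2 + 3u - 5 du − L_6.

Exact integral: ∫_2^3.5 f(u) du = 16.5.
L_6 = 14.921875.
Error = 16.5 − 14.921875 = 1.578125.

1.578125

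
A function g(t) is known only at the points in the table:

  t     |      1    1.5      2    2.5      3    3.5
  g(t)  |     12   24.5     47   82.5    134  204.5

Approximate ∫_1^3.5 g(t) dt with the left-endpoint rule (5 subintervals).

Δt = 0.5.
Sum = 0.5·[12 + 24.5 + 47 + 82.5 + 134] = 150.

150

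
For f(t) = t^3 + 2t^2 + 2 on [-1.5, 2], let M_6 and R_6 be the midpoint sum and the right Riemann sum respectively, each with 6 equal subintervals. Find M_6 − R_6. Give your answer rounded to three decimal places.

M_6 ≈ 17.04478.
R_6 ≈ 22.20211.
M_6 − R_6 ≈ -5.157.

-5.157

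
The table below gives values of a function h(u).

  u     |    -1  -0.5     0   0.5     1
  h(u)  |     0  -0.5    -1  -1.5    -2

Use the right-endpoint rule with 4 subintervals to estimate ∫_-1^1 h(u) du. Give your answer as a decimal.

Δu = 0.5.
Sum = 0.5·[(-0.5) + (-1) + (-1.5) + (-2)] = -2.5.

-2.5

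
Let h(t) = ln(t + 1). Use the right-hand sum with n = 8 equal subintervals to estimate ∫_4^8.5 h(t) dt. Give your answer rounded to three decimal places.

9.018

Δt = (8.5 − 4)/8 = 0.5625.
Right endpoints: 4.5625, 5.125, 5.6875, 6.25, 6.8125, 7.375, 7.9375, 8.5.
h(4.5625) ≈ 1.716, h(5.125) ≈ 1.812, h(5.6875) ≈ 1.900, h(6.25) ≈ 1.981, h(6.8125) ≈ 2.056, h(7.375) ≈ 2.125, h(7.9375) ≈ 2.190, h(8.5) ≈ 2.251.
Sum = Δt · [h(4.5625) + h(5.125) + h(5.6875) + ...].
Sum ≈ 9.018.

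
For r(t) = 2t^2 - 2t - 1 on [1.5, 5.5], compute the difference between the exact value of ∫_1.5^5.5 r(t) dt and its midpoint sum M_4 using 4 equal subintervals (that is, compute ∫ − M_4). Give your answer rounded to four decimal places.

Exact integral: ∫_1.5^5.5 r(t) dt ≈ 76.666667.
M_4 = 76.
Error ≈ 76.666667 − 76 ≈ 0.6667.

0.6667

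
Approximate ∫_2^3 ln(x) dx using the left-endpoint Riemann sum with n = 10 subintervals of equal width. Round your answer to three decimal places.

0.889

Δx = (3 − 2)/10 = 0.1.
Left endpoints: 2, 2.1, 2.2, 2.3, 2.4, 2.5, 2.6, 2.7, 2.8, 2.9.
f(2) ≈ 0.693, f(2.1) ≈ 0.742, f(2.2) ≈ 0.788, f(2.3) ≈ 0.833, f(2.4) ≈ 0.875, f(2.5) ≈ 0.916, f(2.6) ≈ 0.956, f(2.7) ≈ 0.993, f(2.8) ≈ 1.030, f(2.9) ≈ 1.065.
Sum = Δx · [f(2) + f(2.1) + f(2.2) + ...].
Sum ≈ 0.889.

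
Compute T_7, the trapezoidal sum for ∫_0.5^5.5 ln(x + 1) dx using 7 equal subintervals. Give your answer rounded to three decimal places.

Δx = (5.5 − 0.5)/7 = 5/7.
f(0.5) ≈ 0.405, f(17/14) ≈ 0.795, f(27/14) ≈ 1.075, f(37/14) ≈ 1.293, f(47/14) ≈ 1.472, f(57/14) ≈ 1.624, f(67/14) ≈ 1.755, f(5.5) ≈ 1.872.
T_7 = (Δx/2)·[f(x_0) + 2f(x_1) + ... + 2f(x_{6}) + f(x_7)].
Sum ≈ 6.537.

6.537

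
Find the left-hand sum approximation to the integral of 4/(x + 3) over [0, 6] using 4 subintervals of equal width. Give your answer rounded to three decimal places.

5.133

Δx = (6 − 0)/4 = 1.5.
Left endpoints: 0, 1.5, 3, 4.5.
f(0) = 4/3, f(1.5) = 8/9, f(3) = 2/3, f(4.5) = 8/15.
Sum = Δx · [f(0) + f(1.5) + f(3) + f(4.5)].
Sum ≈ 5.133.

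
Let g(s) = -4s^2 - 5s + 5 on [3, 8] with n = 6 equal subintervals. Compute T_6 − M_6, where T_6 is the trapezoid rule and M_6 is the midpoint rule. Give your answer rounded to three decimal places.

-3.472

T_6 ≈ -761.48148.
M_6 ≈ -758.00926.
T_6 − M_6 ≈ -3.472.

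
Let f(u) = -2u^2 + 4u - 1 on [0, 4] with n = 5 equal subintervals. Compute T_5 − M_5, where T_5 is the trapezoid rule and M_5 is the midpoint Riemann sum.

T_5 = -15.52.
M_5 = -14.24.
T_5 − M_5 = -1.28.

-1.28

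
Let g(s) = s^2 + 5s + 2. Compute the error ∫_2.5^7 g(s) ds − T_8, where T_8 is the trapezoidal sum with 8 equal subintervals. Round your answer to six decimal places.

-0.237305

Exact integral: ∫_2.5^7 g(s) ds = 225.
T_8 ≈ 225.23730469.
Error ≈ 225 − 225.23730469 ≈ -0.237305.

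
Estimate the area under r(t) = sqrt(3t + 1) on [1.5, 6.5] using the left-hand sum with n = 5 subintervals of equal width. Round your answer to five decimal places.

16.64304

Δt = (6.5 − 1.5)/5 = 1.
Left endpoints: 1.5, 2.5, 3.5, 4.5, 5.5.
r(1.5) ≈ 2.34521, r(2.5) ≈ 2.91548, r(3.5) ≈ 3.39116, r(4.5) ≈ 3.80789, r(5.5) ≈ 4.18330.
Sum = Δt · [r(1.5) + r(2.5) + r(3.5) + r(4.5) + r(5.5)].
Sum ≈ 16.64304.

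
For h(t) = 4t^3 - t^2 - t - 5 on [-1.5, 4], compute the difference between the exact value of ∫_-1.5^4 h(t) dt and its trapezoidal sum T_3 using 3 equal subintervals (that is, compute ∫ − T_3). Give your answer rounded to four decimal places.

-43.1343

Exact integral: ∫_-1.5^4 h(t) dt ≈ 194.104167.
T_3 ≈ 237.238426.
Error ≈ 194.104167 − 237.238426 ≈ -43.1343.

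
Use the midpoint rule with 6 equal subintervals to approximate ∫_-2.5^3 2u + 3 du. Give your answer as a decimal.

19.25

Δu = (3 − (-2.5))/6 = 11/12.
Midpoints: -49/24, -1.125, -5/24, 17/24, 1.625, 61/24.
f(-49/24) = -13/12, f(-1.125) = 0.75, f(-5/24) = 31/12, f(17/24) = 53/12, f(1.625) = 6.25, f(61/24) = 97/12.
Sum = Δu · [f(-49/24) + f(-1.125) + f(-5/24) + ...].
Sum = 19.25.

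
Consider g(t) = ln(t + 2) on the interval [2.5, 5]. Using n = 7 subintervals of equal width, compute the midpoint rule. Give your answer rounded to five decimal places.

Δt = (5 − 2.5)/7 = 5/14.
Midpoints: 75/28, 85/28, 95/28, 3.75, 115/28, 125/28, 135/28.
g(75/28) ≈ 1.54299, g(85/28) ≈ 1.61656, g(95/28) ≈ 1.68508, g(3.75) ≈ 1.74920, g(115/28) ≈ 1.80946, g(125/28) ≈ 1.86629, g(135/28) ≈ 1.92007.
Sum = Δt · [g(75/28) + g(85/28) + g(95/28) + ...].
Sum ≈ 4.35344.

4.35344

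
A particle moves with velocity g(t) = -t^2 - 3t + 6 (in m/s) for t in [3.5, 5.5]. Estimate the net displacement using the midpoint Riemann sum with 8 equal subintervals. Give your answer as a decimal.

-56.15625

Δt = (5.5 − 3.5)/8 = 0.25.
Midpoints: 3.625, 3.875, 4.125, 4.375, 4.625, 4.875, 5.125, 5.375.
g(3.625) = -18.015625, g(3.875) = -20.640625, g(4.125) = -23.390625, g(4.375) = -26.265625, g(4.625) = -29.265625, g(4.875) = -32.390625, g(5.125) = -35.640625, g(5.375) = -39.015625.
Sum = Δt · [g(3.625) + g(3.875) + g(4.125) + ...].
Sum = -56.15625.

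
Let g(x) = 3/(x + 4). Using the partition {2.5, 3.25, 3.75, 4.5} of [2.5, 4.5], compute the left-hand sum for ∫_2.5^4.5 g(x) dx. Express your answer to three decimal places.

Subinterval widths: 0.75, 0.5, 0.75.
Left endpoints: 2.5, 3.25, 3.75.
g(2.5) = 6/13, g(3.25) = 12/29, g(3.75) = 12/31.
Sum = Σ Δx_i · g(x_i).
Sum ≈ 0.843.

0.843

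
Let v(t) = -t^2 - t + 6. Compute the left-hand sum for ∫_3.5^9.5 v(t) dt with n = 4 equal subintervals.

Δt = (9.5 − 3.5)/4 = 1.5.
Left endpoints: 3.5, 5, 6.5, 8.
v(3.5) = -9.75, v(5) = -24, v(6.5) = -42.75, v(8) = -66.
Sum = Δt · [v(3.5) + v(5) + v(6.5) + v(8)].
Sum = -213.75.

-213.75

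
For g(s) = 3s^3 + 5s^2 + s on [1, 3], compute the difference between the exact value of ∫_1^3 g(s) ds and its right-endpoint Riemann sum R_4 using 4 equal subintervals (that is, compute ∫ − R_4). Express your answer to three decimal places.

-31.917

Exact integral: ∫_1^3 g(s) ds ≈ 107.33333.
R_4 = 139.25.
Error ≈ 107.33333 − 139.25 ≈ -31.917.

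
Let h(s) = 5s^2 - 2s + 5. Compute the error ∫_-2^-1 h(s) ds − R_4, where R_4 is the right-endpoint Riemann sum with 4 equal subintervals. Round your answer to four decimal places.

2.0729

Exact integral: ∫_-2^-1 h(s) ds ≈ 19.666667.
R_4 = 17.59375.
Error ≈ 19.666667 − 17.59375 ≈ 2.0729.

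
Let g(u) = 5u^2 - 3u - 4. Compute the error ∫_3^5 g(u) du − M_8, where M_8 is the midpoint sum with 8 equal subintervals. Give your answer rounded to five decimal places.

0.05208

Exact integral: ∫_3^5 g(u) du ≈ 131.3333333.
M_8 = 131.28125.
Error ≈ 131.3333333 − 131.28125 ≈ 0.05208.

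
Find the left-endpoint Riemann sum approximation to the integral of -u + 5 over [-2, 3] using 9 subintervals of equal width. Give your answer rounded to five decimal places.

Δu = (3 − (-2))/9 = 5/9.
Left endpoints: -2, -13/9, -8/9, -1/3, 2/9, 7/9, 4/3, 17/9, 22/9.
f(-2) = 7, f(-13/9) = 58/9, f(-8/9) = 53/9, f(-1/3) = 16/3, f(2/9) = 43/9, f(7/9) = 38/9, f(4/3) = 11/3, f(17/9) = 28/9, f(22/9) = 23/9.
Sum = Δu · [f(-2) + f(-13/9) + f(-8/9) + ...].
Sum ≈ 23.88889.

23.88889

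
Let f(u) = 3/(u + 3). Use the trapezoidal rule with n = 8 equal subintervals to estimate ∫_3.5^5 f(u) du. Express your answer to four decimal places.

Δu = (5 − 3.5)/8 = 0.1875.
f(3.5) = 6/13, f(3.6875) = 48/107, f(3.875) = 24/55, f(4.0625) = 48/113, f(4.25) = 12/29, f(4.4375) = 48/119, f(4.625) = 24/61, f(4.8125) = 0.384, f(5) = 0.375.
T_8 = (Δu/2)·[f(u_0) + 2f(u_1) + ... + 2f(u_{7}) + f(u_8)].
Sum ≈ 0.6230.

0.6230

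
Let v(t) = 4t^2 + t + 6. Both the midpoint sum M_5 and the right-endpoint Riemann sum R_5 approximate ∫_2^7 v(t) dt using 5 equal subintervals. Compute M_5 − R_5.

-97.5

M_5 = 497.5.
R_5 = 595.
M_5 − R_5 = -97.5.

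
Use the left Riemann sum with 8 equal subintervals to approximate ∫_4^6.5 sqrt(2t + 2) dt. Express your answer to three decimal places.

8.712

Δt = (6.5 − 4)/8 = 0.3125.
Left endpoints: 4, 4.3125, 4.625, 4.9375, 5.25, 5.5625, 5.875, 6.1875.
f(4) ≈ 3.162, f(4.3125) ≈ 3.260, f(4.625) ≈ 3.354, f(4.9375) ≈ 3.446, f(5.25) ≈ 3.536, f(5.5625) ≈ 3.623, f(5.875) ≈ 3.708, f(6.1875) ≈ 3.791.
Sum = Δt · [f(4) + f(4.3125) + f(4.625) + ...].
Sum ≈ 8.712.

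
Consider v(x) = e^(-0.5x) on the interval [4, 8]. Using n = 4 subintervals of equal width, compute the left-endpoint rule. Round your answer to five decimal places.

0.29740

Δx = (8 − 4)/4 = 1.
Left endpoints: 4, 5, 6, 7.
v(4) ≈ 0.13534, v(5) ≈ 0.08208, v(6) ≈ 0.04979, v(7) ≈ 0.03020.
Sum = Δx · [v(4) + v(5) + v(6) + v(7)].
Sum ≈ 0.29740.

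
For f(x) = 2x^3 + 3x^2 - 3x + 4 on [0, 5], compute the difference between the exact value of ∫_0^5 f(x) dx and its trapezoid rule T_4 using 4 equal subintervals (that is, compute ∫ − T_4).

Exact integral: ∫_0^5 f(x) dx = 420.
T_4 = 443.4375.
Error = 420 − 443.4375 = -23.4375.

-23.4375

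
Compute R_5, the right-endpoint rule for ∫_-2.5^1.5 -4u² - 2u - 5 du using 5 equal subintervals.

-39.84

Δu = (1.5 − (-2.5))/5 = 0.8.
Right endpoints: -1.7, -0.9, -0.1, 0.7, 1.5.
f(-1.7) = -13.16, f(-0.9) = -6.44, f(-0.1) = -4.84, f(0.7) = -8.36, f(1.5) = -17.
Sum = Δu · [f(-1.7) + f(-0.9) + f(-0.1) + f(0.7) + f(1.5)].
Sum = -39.84.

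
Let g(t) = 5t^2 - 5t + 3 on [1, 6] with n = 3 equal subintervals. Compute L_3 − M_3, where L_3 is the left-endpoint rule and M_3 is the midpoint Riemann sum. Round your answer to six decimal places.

-107.638889

L_3 ≈ 172.40740741.
M_3 ≈ 280.04629630.
L_3 − M_3 ≈ -107.638889.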